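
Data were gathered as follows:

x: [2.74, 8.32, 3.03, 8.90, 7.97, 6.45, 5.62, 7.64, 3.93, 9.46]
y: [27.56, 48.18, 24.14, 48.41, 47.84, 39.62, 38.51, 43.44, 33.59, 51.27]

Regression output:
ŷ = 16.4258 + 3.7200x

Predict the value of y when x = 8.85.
ŷ = 49.3478

Plug x = 8.85 into the fitted line:

ŷ = 16.4258 + 3.7200 × 8.85
ŷ = 16.4258 + 32.9220
ŷ = 49.3478

This is the fitted mean response at that x — an individual observation would come with a wider prediction interval.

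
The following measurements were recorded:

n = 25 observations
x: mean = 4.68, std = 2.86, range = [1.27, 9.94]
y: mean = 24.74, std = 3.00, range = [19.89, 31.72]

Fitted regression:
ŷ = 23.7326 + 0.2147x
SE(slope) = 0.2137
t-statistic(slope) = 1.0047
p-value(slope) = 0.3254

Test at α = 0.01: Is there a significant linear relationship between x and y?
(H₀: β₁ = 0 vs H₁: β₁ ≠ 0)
Fail to reject H₀: p-value = 0.3254 ≥ α = 0.01. The linear relationship is not significant at the 1% level.

Hypothesis test for the slope coefficient:

H₀: β₁ = 0 (no linear relationship)
H₁: β₁ ≠ 0 (linear relationship exists)

Test statistic: t = β̂₁ / SE(β̂₁) = 0.2147 / 0.2137 = 1.0047

The p-value (0.3254) is the probability, under H₀, of a t-statistic at least as extreme as |t| = 1.0047 (two-sided, df = n − 2 = 23).

Decision rule: reject H₀ if p-value < α.
p-value = 0.3254 ≥ α = 0.01 → fail to reject H₀.

There is not sufficient evidence at the 1% significance level to conclude that a linear relationship exists between x and y.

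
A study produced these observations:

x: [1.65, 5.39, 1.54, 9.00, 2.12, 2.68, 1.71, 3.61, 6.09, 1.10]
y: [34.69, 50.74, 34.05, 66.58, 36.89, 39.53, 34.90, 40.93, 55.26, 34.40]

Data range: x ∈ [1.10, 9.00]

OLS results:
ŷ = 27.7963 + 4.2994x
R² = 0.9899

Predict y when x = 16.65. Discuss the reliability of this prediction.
The equation gives ŷ = 99.3813; however x = 16.65 is 7.65 units above the observed range, so this extrapolated value should not be trusted.

Prediction calculation:
ŷ = 27.7963 + 4.2994 × 16.65
ŷ = 99.3813

Reliability:
- Data range: x ∈ [1.10, 9.00]
- Prediction point: x = 16.65 is 7.65 units above the observed range → this is EXTRAPOLATION, not interpolation

Why that matters here:
- There are no observations near this x to validate the fitted line there
- R² describes fit only over the sampled x values; it says nothing about behaviour beyond them
- Real relationships often flatten, saturate, or turn nonlinear at extremes

A defensible statement: 'if the linear trend continued to x = 16.65, y would be about 99.3813' — the premise is untested.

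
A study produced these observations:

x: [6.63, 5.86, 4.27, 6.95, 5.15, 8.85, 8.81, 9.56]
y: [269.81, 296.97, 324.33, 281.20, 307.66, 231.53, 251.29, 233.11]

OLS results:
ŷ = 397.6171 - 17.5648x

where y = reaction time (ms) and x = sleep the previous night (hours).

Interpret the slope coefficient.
An increase of one hour in sleep is associated with a 17.5648 ms decrease in predicted reaction time.

β₁ = -17.5648 is the change in predicted reaction time (ms) per additional hour of sleep.

Interpretation:
- Sleep up by 1 hour → predicted reaction time decreases by 17.5648 ms
- This is a linear approximation: the same per-unit change is assumed across the whole observed x range

The intercept β₀ = 397.6171 is the predicted reaction time when sleep = 0; since the smallest observed x is 4.27, this is an extrapolation and mainly anchors the line.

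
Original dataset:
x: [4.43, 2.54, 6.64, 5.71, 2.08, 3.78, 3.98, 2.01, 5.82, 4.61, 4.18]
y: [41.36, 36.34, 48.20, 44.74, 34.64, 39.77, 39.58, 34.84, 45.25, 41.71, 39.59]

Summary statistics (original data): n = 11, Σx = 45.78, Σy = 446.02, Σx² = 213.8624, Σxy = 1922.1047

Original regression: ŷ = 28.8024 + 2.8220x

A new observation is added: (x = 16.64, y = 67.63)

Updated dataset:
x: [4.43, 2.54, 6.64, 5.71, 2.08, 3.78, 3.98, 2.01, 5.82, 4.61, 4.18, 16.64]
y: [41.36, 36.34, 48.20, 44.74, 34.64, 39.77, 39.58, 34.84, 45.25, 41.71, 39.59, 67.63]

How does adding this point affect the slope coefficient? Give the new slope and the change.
Adding the point moves β₁ from 2.8220 to 2.2620, i.e. it decreases by 0.5600 (-19.8%).

The new point has HIGH LEVERAGE: x = 16.64 is far from the original mean x̄ = 45.78/11 ≈ 4.16 (original range [2.01, 6.64]).

Step 1: Update the sums with the new point (n goes from 11 to 12)
Σx  = 45.78 + 16.64 = 62.42
Σy  = 446.02 + 67.63 = 513.65
Σx² = 213.8624 + 16.64² = 213.8624 + 276.8896 = 490.7520
Σxy = 1922.1047 + 16.64×67.63 = 1922.1047 + 1125.3632 = 3047.4679

Step 2: Recompute the slope with b₁ = (nΣxy − ΣxΣy) / (nΣx² − (Σx)²)
Numerator   = 12×3047.4679 − 62.42×513.65 = 36569.6148 − 32062.0330 = 4507.5818
Denominator = 12×490.7520 − 62.42² = 5889.0240 − 3896.2564 = 1992.7676
b₁(new) = 4507.5818 / 1992.7676 = 2.2620

(Same formula on the original sums: (11×1922.1047 − 45.78×446.02) / (11×213.8624 − 45.78²) = 724.3561 / 256.6780 = 2.8220, matching the given fit.)

Step 3: Change in slope
Δβ₁ = 2.2620 − 2.8220 = -0.5600
Relative change = -0.5600 / 2.8220 × 100% = -19.8%
→ the slope decreases when the point is added.

A high-leverage point only changes the slope if it is off the original line; here y = 67.63 is below the original trend, so the slope decreases.
In practice: check such a point for data-entry or measurement error.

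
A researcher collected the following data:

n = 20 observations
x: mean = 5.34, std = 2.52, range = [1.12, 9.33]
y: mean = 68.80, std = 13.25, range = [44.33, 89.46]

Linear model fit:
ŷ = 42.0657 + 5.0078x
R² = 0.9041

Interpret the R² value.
The model explains 90.41% of the variance in y (R² = 0.9041), leaving 9.59% unexplained; the fit is strong.

R² (coefficient of determination) measures the proportion of variance in y explained by the regression model.

Here R² = 0.9041:
- Explained: 90.41% of the variation in y
- Unexplained (residual): 100% − 90.41% = 9.59%
- Rule of thumb (below 0.3 weak; 0.3 to below 0.7 moderate; 0.7 and above strong) → strong

Calculation: R² = 1 − (SS_res / SS_tot), where SS_res is the sum of squared residuals and SS_tot the total sum of squares.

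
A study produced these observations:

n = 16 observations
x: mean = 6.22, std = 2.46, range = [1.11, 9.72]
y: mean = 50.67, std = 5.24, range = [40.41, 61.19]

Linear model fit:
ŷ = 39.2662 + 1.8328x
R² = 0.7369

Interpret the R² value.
The model explains 73.69% of the variance in y (R² = 0.7369), leaving 26.31% unexplained; the fit is strong.

R² = 1 − SS_res/SS_tot compares the residual scatter to the total scatter of y about its mean.

Here R² = 0.7369:
- Explained: 73.69% of the variation in y
- Unexplained (residual): 100% − 73.69% = 26.31%
- Rule of thumb (below 0.3 weak; 0.3 to below 0.7 moderate; 0.7 and above strong) → strong

Note: R² says nothing about causation, and a high R² does not by itself mean the linear form is appropriate — check the residuals.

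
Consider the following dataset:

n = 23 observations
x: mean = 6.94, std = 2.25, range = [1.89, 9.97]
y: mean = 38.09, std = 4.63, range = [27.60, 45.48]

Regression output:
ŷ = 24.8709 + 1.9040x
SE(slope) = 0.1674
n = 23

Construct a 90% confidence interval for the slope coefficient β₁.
The 90% CI for β₁ is (1.6160, 2.1920)

Confidence interval for the slope:

The 90% CI for β₁ is: β̂₁ ± t*(α/2, n-2) × SE(β̂₁)

Step 1: Find critical t-value
- Confidence level = 0.9
- Degrees of freedom = n - 2 = 23 - 2 = 21
- t*(α/2, 21) = 1.7207

Step 2: Calculate margin of error
Margin = 1.7207 × 0.1674 = 0.2880

Step 3: Construct interval
CI = 1.9040 ± 0.2880
CI = (1.6160, 2.1920)

Interpretation: each one-unit increase in x is associated with a change in mean y of between 1.6160 and 2.1920, with 90% confidence.
The interval does not include 0, suggesting a significant linear relationship.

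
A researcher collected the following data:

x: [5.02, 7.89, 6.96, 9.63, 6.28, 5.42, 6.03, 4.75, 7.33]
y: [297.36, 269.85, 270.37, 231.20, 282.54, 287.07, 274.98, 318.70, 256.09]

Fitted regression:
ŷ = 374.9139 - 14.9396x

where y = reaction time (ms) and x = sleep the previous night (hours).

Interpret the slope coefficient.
For each additional hour of sleep, predicted reaction time decreases by approximately 14.9396 ms.

β₁ = -14.9396 is the change in predicted reaction time (ms) per additional hour of sleep.

Interpretation:
- Sleep up by 1 hour → predicted reaction time decreases by 14.9396 ms
- This is a linear approximation: the same per-unit change is assumed across the whole observed x range

The intercept β₀ = 374.9139 is the predicted reaction time when sleep = 0; since the smallest observed x is 4.75, this is an extrapolation and mainly anchors the line.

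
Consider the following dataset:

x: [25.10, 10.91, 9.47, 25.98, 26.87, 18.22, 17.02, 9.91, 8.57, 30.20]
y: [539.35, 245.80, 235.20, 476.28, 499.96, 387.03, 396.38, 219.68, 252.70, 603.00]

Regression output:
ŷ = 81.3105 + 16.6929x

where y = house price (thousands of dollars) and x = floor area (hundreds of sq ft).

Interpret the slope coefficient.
An increase of one hundred sq ft in floor area is associated with a 16.6929 thousand dollars increase in predicted house price.

The slope coefficient β₁ = 16.6929 represents the marginal effect of floor area on house price.

Interpretation:
- Floor area up by 1 hundred sq ft → predicted house price increases by 16.6929 thousand dollars
- The effect is assumed constant over the observed range of x (linearity)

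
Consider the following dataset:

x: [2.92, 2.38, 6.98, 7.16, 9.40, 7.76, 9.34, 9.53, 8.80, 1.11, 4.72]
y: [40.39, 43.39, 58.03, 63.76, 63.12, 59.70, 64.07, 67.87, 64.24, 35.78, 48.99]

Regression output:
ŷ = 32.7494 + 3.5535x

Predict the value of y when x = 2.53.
ŷ = 41.7398

To predict y for x = 2.53, substitute into the regression equation:

ŷ = 32.7494 + 3.5535 × 2.53
ŷ = 32.7494 + 8.9904
ŷ = 41.7398

This is the fitted mean response at that x — an individual observation would come with a wider prediction interval.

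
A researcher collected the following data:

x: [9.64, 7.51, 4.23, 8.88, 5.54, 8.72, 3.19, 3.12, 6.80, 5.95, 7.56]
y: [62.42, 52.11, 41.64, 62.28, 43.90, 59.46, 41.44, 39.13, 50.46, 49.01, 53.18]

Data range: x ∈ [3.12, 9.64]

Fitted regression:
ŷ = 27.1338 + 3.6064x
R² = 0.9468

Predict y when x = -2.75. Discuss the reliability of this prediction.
The equation gives ŷ = 17.2162; however x = -2.75 is 5.87 units below the observed range, so this extrapolated value should not be trusted.

Prediction calculation:
ŷ = 27.1338 + 3.6064 × (-2.75)
ŷ = 17.2162

Reliability:
- Data range: x ∈ [3.12, 9.64]
- Prediction point: x = -2.75 is 5.87 units below the observed range → this is EXTRAPOLATION, not interpolation

Why that matters here:
- The standard error of prediction grows with (x − x̄)², and x = -2.75 is far from x̄ = 6.47
- R² describes fit only over the sampled x values; it says nothing about behaviour beyond them

Report the number if required, but flag clearly that it is an extrapolation.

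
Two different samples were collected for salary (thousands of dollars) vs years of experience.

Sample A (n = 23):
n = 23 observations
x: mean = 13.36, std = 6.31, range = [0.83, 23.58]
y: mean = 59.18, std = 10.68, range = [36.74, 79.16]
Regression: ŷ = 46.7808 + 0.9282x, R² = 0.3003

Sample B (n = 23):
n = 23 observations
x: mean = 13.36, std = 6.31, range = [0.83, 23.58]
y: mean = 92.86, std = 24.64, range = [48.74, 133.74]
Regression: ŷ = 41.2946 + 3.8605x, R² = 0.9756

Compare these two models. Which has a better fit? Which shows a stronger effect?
Model B has the better fit (R² = 0.9756 vs 0.3003). Model B shows the stronger effect (|β₁| = 3.8605 vs 0.9282).

Model Comparison:

Which explains more variance? (R²)
- Model A: R² = 0.3003 → 30.03% of variance in salary explained
- Model B: R² = 0.9756 → 97.56% of variance in salary explained
- 0.9756 > 0.3003 → Model B has the better fit

Effect size (slope magnitude):
- Model A: β₁ = 0.9282 → predicted salary rises 0.9282 thousand dollars per additional year of experience
- Model B: β₁ = 3.8605 → predicted salary rises 3.8605 thousand dollars per additional year of experience
- |0.9282| < |3.8605| → Model B shows the stronger marginal effect

Notes:
- A better fit (higher R²) doesn't necessarily mean a more important relationship.
- The two samples could reflect different populations, time periods, or measurement quality.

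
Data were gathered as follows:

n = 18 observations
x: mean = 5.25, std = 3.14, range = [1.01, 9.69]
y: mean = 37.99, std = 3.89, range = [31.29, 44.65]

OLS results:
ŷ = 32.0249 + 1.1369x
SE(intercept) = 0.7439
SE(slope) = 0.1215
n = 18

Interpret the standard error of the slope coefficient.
SE(slope) = 0.1215 measures the uncertainty in the estimated slope. The coefficient is estimated precisely (SE/|β̂₁| = 10.7%).

SE(β̂₁) = 0.1215 says: if we drew many samples of n = 18 from the same population and refit each time, the fitted slopes would scatter with a standard deviation of roughly 0.1215 around the true β₁.

Relative precision:
- SE / |β̂₁| = 0.1215 / 1.1369 = 10.7%
- Rule of thumb (under 20%: precise; 20% to under 50%: moderately precise; 50% or more: imprecise) → precise

Rough 95% range (±2 SE): 1.1369 ± 0.2430 → (0.8939, 1.3799).

What drives SE(β̂₁): wider spread of x values → smaller SE; larger n (here n = 18) → smaller SE; more residual scatter → larger SE.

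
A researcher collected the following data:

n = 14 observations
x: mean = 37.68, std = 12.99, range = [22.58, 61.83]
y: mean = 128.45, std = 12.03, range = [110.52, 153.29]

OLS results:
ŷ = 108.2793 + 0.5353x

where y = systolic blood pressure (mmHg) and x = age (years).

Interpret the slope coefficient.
On average, blood pressure is about 0.5353 mmHg higher for every extra year of age.

The slope β₁ = 0.5353 gives the rate at which the fitted blood pressure changes with age.

Interpretation:
- Age up by 1 year → predicted blood pressure increases by 0.5353 mmHg
- This is a linear approximation: the same per-unit change is assumed across the whole observed x range

(β₀ = 108.2793 is the fitted value at x = 0 and is not part of the slope interpretation.)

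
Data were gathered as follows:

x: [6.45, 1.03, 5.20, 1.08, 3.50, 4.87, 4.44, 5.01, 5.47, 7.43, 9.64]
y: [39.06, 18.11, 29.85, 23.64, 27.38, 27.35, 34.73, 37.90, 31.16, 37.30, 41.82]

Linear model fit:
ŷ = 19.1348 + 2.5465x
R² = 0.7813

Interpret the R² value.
The model explains 78.13% of the variance in y (R² = 0.7813), leaving 21.87% unexplained; the fit is strong.

R² (coefficient of determination) measures the proportion of variance in y explained by the regression model.

Here R² = 0.7813:
- Explained: 78.13% of the variation in y
- Unexplained (residual): 100% − 78.13% = 21.87%
- Rule of thumb (below 0.3 weak; 0.3 to below 0.7 moderate; 0.7 and above strong) → strong

Calculation: R² = 1 − (SS_res / SS_tot), where SS_res is the sum of squared residuals and SS_tot the total sum of squares.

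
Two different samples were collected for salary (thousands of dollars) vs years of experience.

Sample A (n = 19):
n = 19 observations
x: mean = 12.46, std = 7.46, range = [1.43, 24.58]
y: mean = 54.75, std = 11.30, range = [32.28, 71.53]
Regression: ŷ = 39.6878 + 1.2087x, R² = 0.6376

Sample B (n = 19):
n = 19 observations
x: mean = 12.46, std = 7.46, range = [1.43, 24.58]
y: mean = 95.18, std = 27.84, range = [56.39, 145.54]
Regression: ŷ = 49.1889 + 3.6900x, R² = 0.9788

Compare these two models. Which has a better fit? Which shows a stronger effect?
Model B has the better fit (R² = 0.9788 vs 0.6376). Model B shows the stronger effect (|β₁| = 3.6900 vs 1.2087).

Model Comparison:

Goodness of fit (R²):
- Model A: R² = 0.6376 → 63.76% of variance in salary explained
- Model B: R² = 0.9788 → 97.88% of variance in salary explained
- 0.9788 > 0.6376 → Model B has the better fit

Which has the larger per-year effect? (|β₁|)
- Model A: β₁ = 1.2087 → predicted salary rises 1.2087 thousand dollars per additional year of experience
- Model B: β₁ = 3.6900 → predicted salary rises 3.6900 thousand dollars per additional year of experience
- |1.2087| < |3.6900| → Model B shows the stronger marginal effect

Notes:
- A better fit (higher R²) doesn't necessarily mean a more important relationship.
- R² measures how tightly points cluster around the line; β₁ measures how steep the line is — they answer different questions.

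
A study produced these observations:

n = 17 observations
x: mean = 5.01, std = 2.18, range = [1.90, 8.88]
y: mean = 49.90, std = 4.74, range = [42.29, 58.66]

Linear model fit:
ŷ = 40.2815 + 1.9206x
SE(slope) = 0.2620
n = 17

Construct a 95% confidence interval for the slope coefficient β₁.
The 95% CI for β₁ is (1.3622, 2.4790)

Confidence interval for the slope:

The 95% CI for β₁ is: β̂₁ ± t*(α/2, n-2) × SE(β̂₁)

Step 1: Find critical t-value
- Confidence level = 0.95
- Degrees of freedom = n - 2 = 17 - 2 = 15
- t*(α/2, 15) = 2.1314

Step 2: Calculate margin of error
Margin = 2.1314 × 0.2620 = 0.5584

Step 3: Construct interval
CI = 1.9206 ± 0.5584
CI = (1.3622, 2.4790)

Interpretation: intervals built this way capture the true β₁ in 95% of repeated samples; here the plausible range for the per-unit effect of x on y is 1.3622 to 2.4790.
Both endpoints are positive, so the data support a genuinely positive slope at this confidence level.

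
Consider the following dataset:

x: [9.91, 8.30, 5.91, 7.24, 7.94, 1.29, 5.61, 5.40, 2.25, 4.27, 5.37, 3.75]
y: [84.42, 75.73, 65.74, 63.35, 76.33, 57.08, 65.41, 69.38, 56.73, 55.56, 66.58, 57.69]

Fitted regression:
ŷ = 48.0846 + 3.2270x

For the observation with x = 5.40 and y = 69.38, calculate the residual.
Residual = 3.8696

The residual is the difference between the actual value and the predicted value:

Residual = y - ŷ

Step 1: Calculate predicted value
ŷ = 48.0846 + 3.2270 × 5.40
ŷ = 65.5104

Step 2: Calculate residual
Residual = 69.38 - 65.5104
Residual = 3.8696

Sign check: y > ŷ, so the point is above the line and the fit underestimates here.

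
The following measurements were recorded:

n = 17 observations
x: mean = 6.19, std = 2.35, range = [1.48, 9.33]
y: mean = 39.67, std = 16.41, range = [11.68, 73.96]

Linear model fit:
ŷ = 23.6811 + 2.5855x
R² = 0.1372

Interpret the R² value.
The model explains 13.72% of the variance in y (R² = 0.1372), leaving 86.28% unexplained; the fit is weak.

The coefficient of determination R² is the fraction of the total variation in y that the fitted line accounts for.

Here R² = 0.1372:
- Explained: 13.72% of the variation in y
- Unexplained (residual): 100% − 13.72% = 86.28%
- Rule of thumb (below 0.3 weak; 0.3 to below 0.7 moderate; 0.7 and above strong) → weak

Equivalently, for simple linear regression R² = r², so |r| = √0.1372 ≈ 0.3704.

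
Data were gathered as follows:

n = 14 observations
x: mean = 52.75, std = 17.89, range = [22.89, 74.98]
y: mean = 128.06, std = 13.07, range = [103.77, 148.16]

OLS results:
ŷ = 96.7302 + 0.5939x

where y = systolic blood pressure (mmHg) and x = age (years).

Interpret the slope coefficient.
For each additional year of age, predicted blood pressure increases by approximately 0.5939 mmHg.

β₁ = 0.5939 is the change in predicted blood pressure (mmHg) per additional year of age.

Interpretation:
- Age up by 1 year → predicted blood pressure increases by 0.5939 mmHg
- This is a linear approximation: the same per-unit change is assumed across the whole observed x range
- The sign (+) gives the direction; the magnitude 0.5939 gives the size of the effect per year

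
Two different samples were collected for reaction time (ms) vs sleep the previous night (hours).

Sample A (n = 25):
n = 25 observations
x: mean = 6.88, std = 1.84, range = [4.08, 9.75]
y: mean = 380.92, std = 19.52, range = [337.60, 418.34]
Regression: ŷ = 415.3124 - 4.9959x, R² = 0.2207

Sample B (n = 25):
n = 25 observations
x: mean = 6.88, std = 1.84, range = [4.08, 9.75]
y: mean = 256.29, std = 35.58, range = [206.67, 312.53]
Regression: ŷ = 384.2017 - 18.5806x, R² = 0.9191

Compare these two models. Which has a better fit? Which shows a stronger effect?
Model B has the better fit (R² = 0.9191 vs 0.2207). Model B shows the stronger effect (|β₁| = 18.5806 vs 4.9959).

Model Comparison:

Fit — compare R²:
- Model A: R² = 0.2207 → 22.07% of variance in reaction time explained
- Model B: R² = 0.9191 → 91.91% of variance in reaction time explained
- 0.9191 > 0.2207 → Model B has the better fit

Effect size (slope magnitude):
- Model A: β₁ = -4.9959 → predicted reaction time falls 4.9959 ms per additional hour of sleep
- Model B: β₁ = -18.5806 → predicted reaction time falls 18.5806 ms per additional hour of sleep
- |-4.9959| < |-18.5806| → Model B shows the stronger marginal effect

Note: R² measures how tightly points cluster around the line; β₁ measures how steep the line is — they answer different questions.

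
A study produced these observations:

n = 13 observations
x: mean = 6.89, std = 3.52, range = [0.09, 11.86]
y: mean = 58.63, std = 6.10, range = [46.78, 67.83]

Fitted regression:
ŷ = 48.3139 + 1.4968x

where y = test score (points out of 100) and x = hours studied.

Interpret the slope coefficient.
For each additional hour of study time, predicted test score increases by approximately 1.4968 points.

The slope coefficient β₁ = 1.4968 represents the marginal effect of study time on test score.

Interpretation:
- Study time up by 1 hour → predicted test score increases by 1.4968 points
- The effect is assumed constant over the observed range of x (linearity)
- The slope describes association in these data, not necessarily a causal effect

The intercept β₀ = 48.3139 is the predicted test score when study time = 0.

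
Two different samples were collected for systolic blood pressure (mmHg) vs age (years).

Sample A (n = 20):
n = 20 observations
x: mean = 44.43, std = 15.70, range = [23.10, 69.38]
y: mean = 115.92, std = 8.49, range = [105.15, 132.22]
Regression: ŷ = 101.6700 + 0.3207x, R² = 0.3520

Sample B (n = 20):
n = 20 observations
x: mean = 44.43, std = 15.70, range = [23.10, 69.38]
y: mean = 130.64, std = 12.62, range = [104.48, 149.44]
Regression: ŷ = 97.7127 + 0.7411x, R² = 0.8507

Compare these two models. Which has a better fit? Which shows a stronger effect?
Model B has the better fit (R² = 0.8507 vs 0.3520). Model B shows the stronger effect (|β₁| = 0.7411 vs 0.3207).

Model Comparison:

Goodness of fit (R²):
- Model A: R² = 0.3520 → 35.20% of variance in blood pressure explained
- Model B: R² = 0.8507 → 85.07% of variance in blood pressure explained
- 0.8507 > 0.3520 → Model B has the better fit

Effect size (slope magnitude):
- Model A: β₁ = 0.3207 → predicted blood pressure rises 0.3207 mmHg per additional year of age
- Model B: β₁ = 0.7411 → predicted blood pressure rises 0.7411 mmHg per additional year of age
- |0.3207| < |0.7411| → Model B shows the stronger marginal effect

Note: R² measures how tightly points cluster around the line; β₁ measures how steep the line is — they answer different questions.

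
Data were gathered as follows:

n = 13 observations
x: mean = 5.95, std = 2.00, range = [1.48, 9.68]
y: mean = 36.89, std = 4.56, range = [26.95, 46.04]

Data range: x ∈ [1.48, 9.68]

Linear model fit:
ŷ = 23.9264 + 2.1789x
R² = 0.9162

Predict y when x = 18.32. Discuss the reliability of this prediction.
ŷ = 63.8438 (extrapolation — x = 18.32 lies outside [1.48, 9.68], so reliability is low).

Prediction calculation:
ŷ = 23.9264 + 2.1789 × 18.32
ŷ = 63.8438

Reliability:
- Data range: x ∈ [1.48, 9.68]
- Prediction point: x = 18.32 is 8.64 units above the observed range → this is EXTRAPOLATION, not interpolation

Why that matters here:
- The standard error of prediction grows with (x − x̄)², and x = 18.32 is far from x̄ = 5.95
- The linear relationship may not hold outside the observed range

Report the number if required, but flag clearly that it is an extrapolation.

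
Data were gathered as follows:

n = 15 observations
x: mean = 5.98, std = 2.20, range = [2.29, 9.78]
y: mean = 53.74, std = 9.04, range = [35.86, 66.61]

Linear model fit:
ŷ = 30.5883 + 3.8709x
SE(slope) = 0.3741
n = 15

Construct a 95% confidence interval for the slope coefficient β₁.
The 95% CI for β₁ is (3.0627, 4.6791)

Confidence interval for the slope:

The 95% CI for β₁ is: β̂₁ ± t*(α/2, n-2) × SE(β̂₁)

Step 1: Find critical t-value
- Confidence level = 0.95
- Degrees of freedom = n - 2 = 15 - 2 = 13
- t*(α/2, 13) = 2.1604

Step 2: Calculate margin of error
Margin = 2.1604 × 0.3741 = 0.8082

Step 3: Construct interval
CI = 3.8709 ± 0.8082
CI = (3.0627, 4.6791)

Interpretation: intervals built this way capture the true β₁ in 95% of repeated samples; here the plausible range for the per-unit effect of x on y is 3.0627 to 4.6791.
Since 0 is outside the interval, a two-sided test at α = 0.05 would reject H₀: β₁ = 0.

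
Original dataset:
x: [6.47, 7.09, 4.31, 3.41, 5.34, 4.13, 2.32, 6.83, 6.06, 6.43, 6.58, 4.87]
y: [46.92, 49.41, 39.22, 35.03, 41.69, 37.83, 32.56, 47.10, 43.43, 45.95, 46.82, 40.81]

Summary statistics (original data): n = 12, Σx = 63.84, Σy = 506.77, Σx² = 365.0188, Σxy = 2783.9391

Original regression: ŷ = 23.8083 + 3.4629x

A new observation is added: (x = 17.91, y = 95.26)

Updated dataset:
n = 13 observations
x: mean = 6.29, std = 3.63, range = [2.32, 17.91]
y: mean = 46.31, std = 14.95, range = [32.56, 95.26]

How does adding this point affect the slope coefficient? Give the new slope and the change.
Adding the point moves β₁ from 3.4629 to 4.1012, i.e. it increases by 0.6383 (+18.4%).

x = 17.91 lies well outside the original x-range [2.32, 7.09] (x̄ ≈ 5.32), so this observation has high leverage and can move the slope substantially.

Step 1: Update the sums with the new point (n goes from 12 to 13)
Σx  = 63.84 + 17.91 = 81.75
Σy  = 506.77 + 95.26 = 602.03
Σx² = 365.0188 + 17.91² = 365.0188 + 320.7681 = 685.7869
Σxy = 2783.9391 + 17.91×95.26 = 2783.9391 + 1706.1066 = 4490.0457

Step 2: Recompute the slope with b₁ = (nΣxy − ΣxΣy) / (nΣx² − (Σx)²)
Numerator   = 13×4490.0457 − 81.75×602.03 = 58370.5941 − 49215.9525 = 9154.6416
Denominator = 13×685.7869 − 81.75² = 8915.2297 − 6683.0625 = 2232.1672
b₁(new) = 9154.6416 / 2232.1672 = 4.1012

(Same formula on the original sums: (12×2783.9391 − 63.84×506.77) / (12×365.0188 − 63.84²) = 1055.0724 / 304.6800 = 3.4629, matching the given fit.)

Step 3: Change in slope
Δβ₁ = 4.1012 − 3.4629 = +0.6383
Relative change = +0.6383 / 3.4629 × 100% = +18.4%
→ the slope increases when the point is added.

Because the point sits above the extension of the original line at a high-leverage x, it tilts the fit up.
In practice: investigate whether it comes from the same population as the rest of the sample.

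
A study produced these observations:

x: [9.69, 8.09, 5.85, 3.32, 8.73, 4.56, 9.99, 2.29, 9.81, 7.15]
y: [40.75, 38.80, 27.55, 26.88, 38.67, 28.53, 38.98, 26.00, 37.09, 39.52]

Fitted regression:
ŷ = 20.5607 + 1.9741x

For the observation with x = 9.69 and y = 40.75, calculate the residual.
Residual = 1.0603

The residual is the difference between the actual value and the predicted value:

Residual = y - ŷ

Step 1: Calculate predicted value
ŷ = 20.5607 + 1.9741 × 9.69
ŷ = 39.6897

Step 2: Calculate residual
Residual = 40.75 - 39.6897
Residual = 1.0603

Interpretation: the model underestimates the actual value by 1.0603 at this point (positive residual → observation lies above the fitted line).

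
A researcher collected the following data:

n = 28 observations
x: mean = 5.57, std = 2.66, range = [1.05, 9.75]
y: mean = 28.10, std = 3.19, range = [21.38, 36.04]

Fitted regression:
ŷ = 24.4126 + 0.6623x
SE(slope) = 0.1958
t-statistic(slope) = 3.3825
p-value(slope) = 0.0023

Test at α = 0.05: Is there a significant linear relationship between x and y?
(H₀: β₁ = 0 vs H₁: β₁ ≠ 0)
Since p-value = 0.0023 < α = 0.05, reject H₀ — the slope is significantly different from 0.

Hypothesis test for the slope coefficient:

H₀: β₁ = 0 (no linear relationship)
H₁: β₁ ≠ 0 (linear relationship exists)

Test statistic: t = β̂₁ / SE(β̂₁) = 0.6623 / 0.1958 = 3.3825

The p-value (0.0023) is the probability, under H₀, of a t-statistic at least as extreme as |t| = 3.3825 (two-sided, df = n − 2 = 26).

Decision rule: reject H₀ if p-value < α.
p-value = 0.0023 < α = 0.05 → reject H₀.

Conclusion: the linear association between x and y is significant at the 5% level.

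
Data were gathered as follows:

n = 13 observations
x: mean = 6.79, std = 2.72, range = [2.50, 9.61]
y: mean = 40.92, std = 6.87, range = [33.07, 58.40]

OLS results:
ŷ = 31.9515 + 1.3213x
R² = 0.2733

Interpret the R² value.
R² = 0.2733 means 27.33% of the variation in y is explained by the linear relationship with x. This indicates a weak fit.

R² (coefficient of determination) measures the proportion of variance in y explained by the regression model.

Here R² = 0.2733:
- Explained: 27.33% of the variation in y
- Unexplained (residual): 100% − 27.33% = 72.67%
- Rule of thumb (below 0.3 weak; 0.3 to below 0.7 moderate; 0.7 and above strong) → weak

Note: R² never decreases when predictors are added, so it should not be used alone to compare models of different size.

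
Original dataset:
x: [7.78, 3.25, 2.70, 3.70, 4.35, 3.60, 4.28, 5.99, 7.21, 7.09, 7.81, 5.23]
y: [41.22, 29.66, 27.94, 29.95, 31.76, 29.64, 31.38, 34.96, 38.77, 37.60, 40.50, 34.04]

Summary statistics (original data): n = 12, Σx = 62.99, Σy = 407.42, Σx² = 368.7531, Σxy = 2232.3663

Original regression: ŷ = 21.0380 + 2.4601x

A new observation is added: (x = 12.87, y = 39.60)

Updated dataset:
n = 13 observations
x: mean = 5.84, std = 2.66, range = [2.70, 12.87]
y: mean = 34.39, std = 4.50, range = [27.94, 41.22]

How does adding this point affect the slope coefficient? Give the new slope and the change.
Adding the point moves β₁ from 2.4601 to 1.4554, i.e. it decreases by 1.0047 (-40.8%).

x = 12.87 lies well outside the original x-range [2.70, 7.81] (x̄ ≈ 5.25), so this observation has high leverage and can move the slope substantially.

Step 1: Update the sums with the new point (n goes from 12 to 13)
Σx  = 62.99 + 12.87 = 75.86
Σy  = 407.42 + 39.60 = 447.02
Σx² = 368.7531 + 12.87² = 368.7531 + 165.6369 = 534.3900
Σxy = 2232.3663 + 12.87×39.60 = 2232.3663 + 509.6520 = 2742.0183

Step 2: Recompute the slope with b₁ = (nΣxy − ΣxΣy) / (nΣx² − (Σx)²)
Numerator   = 13×2742.0183 − 75.86×447.02 = 35646.2379 − 33910.9372 = 1735.3007
Denominator = 13×534.3900 − 75.86² = 6947.0700 − 5754.7396 = 1192.3304
b₁(new) = 1735.3007 / 1192.3304 = 1.4554

(Same formula on the original sums: (12×2232.3663 − 62.99×407.42) / (12×368.7531 − 62.99²) = 1125.0098 / 457.2971 = 2.4601, matching the given fit.)

Step 3: Change in slope
Δβ₁ = 1.4554 − 2.4601 = -1.0047
Relative change = -1.0047 / 2.4601 × 100% = -40.8%
→ the slope decreases when the point is added.

Because the point sits below the extension of the original line at a high-leverage x, it tilts the fit down.
In practice: check such a point for data-entry or measurement error.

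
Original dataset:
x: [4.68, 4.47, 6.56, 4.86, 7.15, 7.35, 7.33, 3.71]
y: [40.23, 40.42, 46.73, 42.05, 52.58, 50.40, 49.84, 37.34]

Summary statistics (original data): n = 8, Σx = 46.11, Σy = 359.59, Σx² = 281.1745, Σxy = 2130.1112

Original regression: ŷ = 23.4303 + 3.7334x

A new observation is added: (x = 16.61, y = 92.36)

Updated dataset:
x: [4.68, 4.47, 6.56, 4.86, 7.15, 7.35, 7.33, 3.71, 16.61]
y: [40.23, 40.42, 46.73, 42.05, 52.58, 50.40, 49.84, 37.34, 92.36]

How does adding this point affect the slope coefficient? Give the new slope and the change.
Adding the point moves β₁ from 3.7334 to 4.2893, i.e. it increases by 0.5559 (+14.9%).

x = 16.61 lies well outside the original x-range [3.71, 7.35] (x̄ ≈ 5.76), so this observation has high leverage and can move the slope substantially.

Step 1: Update the sums with the new point (n goes from 8 to 9)
Σx  = 46.11 + 16.61 = 62.72
Σy  = 359.59 + 92.36 = 451.95
Σx² = 281.1745 + 16.61² = 281.1745 + 275.8921 = 557.0666
Σxy = 2130.1112 + 16.61×92.36 = 2130.1112 + 1534.0996 = 3664.2108

Step 2: Recompute the slope with b₁ = (nΣxy − ΣxΣy) / (nΣx² − (Σx)²)
Numerator   = 9×3664.2108 − 62.72×451.95 = 32977.8972 − 28346.3040 = 4631.5932
Denominator = 9×557.0666 − 62.72² = 5013.5994 − 3933.7984 = 1079.8010
b₁(new) = 4631.5932 / 1079.8010 = 4.2893

(Same formula on the original sums: (8×2130.1112 − 46.11×359.59) / (8×281.1745 − 46.11²) = 460.1947 / 123.2639 = 3.7334, matching the given fit.)

Step 3: Change in slope
Δβ₁ = 4.2893 − 3.7334 = +0.5559
Relative change = +0.5559 / 3.7334 × 100% = +14.9%
→ the slope increases when the point is added.

Because the point sits above the extension of the original line at a high-leverage x, it tilts the fit up.
In practice: examine leverage (hᵢ) and Cook's distance rather than deleting it automatically; investigate whether it comes from the same population as the rest of the sample.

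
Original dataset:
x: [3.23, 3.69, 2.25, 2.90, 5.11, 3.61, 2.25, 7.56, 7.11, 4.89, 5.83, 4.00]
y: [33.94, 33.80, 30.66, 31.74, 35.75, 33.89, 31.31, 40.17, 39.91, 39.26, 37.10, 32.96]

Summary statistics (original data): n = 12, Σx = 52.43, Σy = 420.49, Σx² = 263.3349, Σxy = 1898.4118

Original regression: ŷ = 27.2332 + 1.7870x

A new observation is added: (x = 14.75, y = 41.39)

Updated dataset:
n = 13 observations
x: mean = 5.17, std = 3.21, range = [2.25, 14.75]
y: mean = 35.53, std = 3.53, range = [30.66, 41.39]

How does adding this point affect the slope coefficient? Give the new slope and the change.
New slope β₁ = 0.9127 versus 1.7870 before: a change of -0.8743 (-48.9%).

The new point has HIGH LEVERAGE: x = 14.75 is far from the original mean x̄ = 52.43/12 ≈ 4.37 (original range [2.25, 7.56]).

Step 1: Update the sums with the new point (n goes from 12 to 13)
Σx  = 52.43 + 14.75 = 67.18
Σy  = 420.49 + 41.39 = 461.88
Σx² = 263.3349 + 14.75² = 263.3349 + 217.5625 = 480.8974
Σxy = 1898.4118 + 14.75×41.39 = 1898.4118 + 610.5025 = 2508.9143

Step 2: Recompute the slope with b₁ = (nΣxy − ΣxΣy) / (nΣx² − (Σx)²)
Numerator   = 13×2508.9143 − 67.18×461.88 = 32615.8859 − 31029.0984 = 1586.7875
Denominator = 13×480.8974 − 67.18² = 6251.6662 − 4513.1524 = 1738.5138
b₁(new) = 1586.7875 / 1738.5138 = 0.9127

(Same formula on the original sums: (12×1898.4118 − 52.43×420.49) / (12×263.3349 − 52.43²) = 734.6509 / 411.1139 = 1.7870, matching the given fit.)

Step 3: Change in slope
Δβ₁ = 0.9127 − 1.7870 = -0.8743
Relative change = -0.8743 / 1.7870 × 100% = -48.9%
→ the slope decreases when the point is added.

A high-leverage point only changes the slope if it is off the original line; here y = 41.39 is below the original trend, so the slope decreases.
In practice: examine leverage (hᵢ) and Cook's distance rather than deleting it automatically; refit with and without it and report both if conclusions differ.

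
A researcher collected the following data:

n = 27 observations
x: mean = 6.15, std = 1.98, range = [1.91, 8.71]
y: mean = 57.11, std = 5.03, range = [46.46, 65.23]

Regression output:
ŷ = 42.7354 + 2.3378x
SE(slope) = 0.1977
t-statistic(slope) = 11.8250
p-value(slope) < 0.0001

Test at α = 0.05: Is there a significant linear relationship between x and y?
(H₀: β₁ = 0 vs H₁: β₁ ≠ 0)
p-value < 0.0001 < α = 0.05, so we reject H₀. The relationship is significant.

Hypothesis test for the slope coefficient:

H₀: β₁ = 0 (no linear relationship)
H₁: β₁ ≠ 0 (linear relationship exists)

Test statistic: t = β̂₁ / SE(β̂₁) = 2.3378 / 0.1977 = 11.8250

With df = 25, the two-sided p-value for |t| = 11.8250 is <0.0001.

Decision rule: reject H₀ if p-value < α.
p-value < 0.0001 < α = 0.05 → reject H₀.

At α = 0.05 the data do provide convincing evidence of a nonzero slope.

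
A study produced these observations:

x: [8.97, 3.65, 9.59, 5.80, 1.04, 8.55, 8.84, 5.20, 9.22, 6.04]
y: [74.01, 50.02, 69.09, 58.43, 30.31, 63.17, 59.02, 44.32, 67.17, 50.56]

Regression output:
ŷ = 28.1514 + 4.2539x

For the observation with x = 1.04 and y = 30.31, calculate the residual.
Residual = -2.2655

The residual is the difference between the actual value and the predicted value:

Residual = y - ŷ

Step 1: Calculate predicted value
ŷ = 28.1514 + 4.2539 × 1.04
ŷ = 32.5755

Step 2: Calculate residual
Residual = 30.31 - 32.5755
Residual = -2.2655

Sign check: y < ŷ, so the point is below the line and the fit overestimates here.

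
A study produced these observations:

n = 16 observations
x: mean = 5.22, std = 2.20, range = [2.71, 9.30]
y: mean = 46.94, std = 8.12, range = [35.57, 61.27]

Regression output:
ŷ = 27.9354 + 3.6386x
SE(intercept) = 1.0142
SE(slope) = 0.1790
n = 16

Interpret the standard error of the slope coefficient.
SE(β̂₁) = 0.1790 is the estimated standard deviation of the slope estimate across repeated samples; relative to β̂₁ = 3.6386 that is 4.9%, a precise estimate.

What SE measures:
- The standard error quantifies the sampling variability of the coefficient estimate
- It is the estimated standard deviation of β̂₁ across hypothetical repeated samples of the same size
- Smaller SE → more precise estimate

Relative precision:
- SE / |β̂₁| = 0.1790 / 3.6386 = 4.9%
- Rule of thumb (under 20%: precise; 20% to under 50%: moderately precise; 50% or more: imprecise) → precise

Link to the t-test: t = β̂₁ / SE(β̂₁) = 3.6386 / 0.1790 = 20.3274, the statistic for H₀: β₁ = 0.

What drives SE(β̂₁): larger n (here n = 16) → smaller SE; wider spread of x values → smaller SE; more residual scatter → larger SE.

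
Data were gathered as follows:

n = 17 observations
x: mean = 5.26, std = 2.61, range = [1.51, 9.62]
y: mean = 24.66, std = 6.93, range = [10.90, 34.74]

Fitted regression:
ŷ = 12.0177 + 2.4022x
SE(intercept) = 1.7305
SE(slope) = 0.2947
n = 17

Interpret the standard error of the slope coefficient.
SE(β̂₁) = 0.2947 is the estimated standard deviation of the slope estimate across repeated samples; relative to β̂₁ = 2.4022 that is 12.3%, a precise estimate.

SE(β̂₁) = 0.2947 says: if we drew many samples of n = 17 from the same population and refit each time, the fitted slopes would scatter with a standard deviation of roughly 0.2947 around the true β₁.

Relative precision:
- SE / |β̂₁| = 0.2947 / 2.4022 = 12.3%
- Rule of thumb (under 20%: precise; 20% to under 50%: moderately precise; 50% or more: imprecise) → precise

Rough 95% range (±2 SE): 2.4022 ± 0.5894 → (1.8128, 2.9916).

What drives SE(β̂₁): larger n (here n = 17) → smaller SE.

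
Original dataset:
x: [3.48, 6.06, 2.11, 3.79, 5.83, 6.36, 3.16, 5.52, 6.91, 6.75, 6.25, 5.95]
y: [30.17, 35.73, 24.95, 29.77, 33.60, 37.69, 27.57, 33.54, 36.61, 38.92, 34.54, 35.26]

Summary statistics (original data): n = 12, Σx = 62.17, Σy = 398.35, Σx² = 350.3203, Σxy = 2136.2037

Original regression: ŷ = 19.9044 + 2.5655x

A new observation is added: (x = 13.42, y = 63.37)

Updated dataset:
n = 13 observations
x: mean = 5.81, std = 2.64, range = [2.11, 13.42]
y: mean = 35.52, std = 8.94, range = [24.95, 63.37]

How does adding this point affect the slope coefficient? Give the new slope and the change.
New slope β₁ = 3.3217 versus 2.5655 before: a change of +0.7562 (+29.5%).

x = 13.42 lies well outside the original x-range [2.11, 6.91] (x̄ ≈ 5.18), so this observation has high leverage and can move the slope substantially.

Step 1: Update the sums with the new point (n goes from 12 to 13)
Σx  = 62.17 + 13.42 = 75.59
Σy  = 398.35 + 63.37 = 461.72
Σx² = 350.3203 + 13.42² = 350.3203 + 180.0964 = 530.4167
Σxy = 2136.2037 + 13.42×63.37 = 2136.2037 + 850.4254 = 2986.6291

Step 2: Recompute the slope with b₁ = (nΣxy − ΣxΣy) / (nΣx² − (Σx)²)
Numerator   = 13×2986.6291 − 75.59×461.72 = 38826.1783 − 34901.4148 = 3924.7635
Denominator = 13×530.4167 − 75.59² = 6895.4171 − 5713.8481 = 1181.5690
b₁(new) = 3924.7635 / 1181.5690 = 3.3217

(Same formula on the original sums: (12×2136.2037 − 62.17×398.35) / (12×350.3203 − 62.17²) = 869.0249 / 338.7347 = 2.5655, matching the given fit.)

Step 3: Change in slope
Δβ₁ = 3.3217 − 2.5655 = +0.7562
Relative change = +0.7562 / 2.5655 × 100% = +29.5%
→ the slope increases when the point is added.

A high-leverage point only changes the slope if it is off the original line; here y = 63.37 is above the original trend, so the slope increases.
In practice: examine leverage (hᵢ) and Cook's distance rather than deleting it automatically.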